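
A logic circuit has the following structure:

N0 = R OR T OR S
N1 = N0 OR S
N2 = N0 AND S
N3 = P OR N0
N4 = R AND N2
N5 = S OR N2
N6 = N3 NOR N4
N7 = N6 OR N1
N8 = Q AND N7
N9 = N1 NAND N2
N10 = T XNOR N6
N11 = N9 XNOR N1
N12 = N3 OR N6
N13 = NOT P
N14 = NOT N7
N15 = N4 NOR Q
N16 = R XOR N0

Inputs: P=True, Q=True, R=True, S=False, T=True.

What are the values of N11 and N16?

N11 = True  N16 = False

N0 = R OR T OR S = True OR True OR False = True
N1 = N0 OR S = True OR False = True
N2 = N0 AND S = True AND False = False
N9 = N1 NAND N2 = True NAND False = True
N11 = N9 XNOR N1 = True XNOR True = True
N16 = R XOR N0 = True XOR True = False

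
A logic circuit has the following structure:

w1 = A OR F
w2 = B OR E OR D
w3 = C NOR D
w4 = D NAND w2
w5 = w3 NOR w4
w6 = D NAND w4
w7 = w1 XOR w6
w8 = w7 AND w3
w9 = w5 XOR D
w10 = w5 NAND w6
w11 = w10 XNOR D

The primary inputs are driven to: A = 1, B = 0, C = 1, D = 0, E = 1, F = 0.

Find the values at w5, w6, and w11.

w5 = 0, w6 = 1, w11 = 0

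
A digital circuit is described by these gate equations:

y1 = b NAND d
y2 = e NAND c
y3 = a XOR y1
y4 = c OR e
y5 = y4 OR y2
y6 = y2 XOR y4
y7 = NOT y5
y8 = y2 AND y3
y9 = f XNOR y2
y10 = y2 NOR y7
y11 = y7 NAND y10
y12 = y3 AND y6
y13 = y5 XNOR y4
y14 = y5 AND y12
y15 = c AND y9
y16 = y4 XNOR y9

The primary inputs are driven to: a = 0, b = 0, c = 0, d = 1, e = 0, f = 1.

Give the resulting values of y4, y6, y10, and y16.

y4 = 0  y6 = 1  y10 = 0  y16 = 0

y2 = e NAND c = 0 NAND 0 = 1
y4 = c OR e = 0 OR 0 = 0
y5 = y4 OR y2 = 0 OR 1 = 1
y6 = y2 XOR y4 = 1 XOR 0 = 1
y7 = NOT y5 = NOT 1 = 0
y9 = f XNOR y2 = 1 XNOR 1 = 1
y10 = y2 NOR y7 = 1 NOR 0 = 0
y16 = y4 XNOR y9 = 0 XNOR 1 = 0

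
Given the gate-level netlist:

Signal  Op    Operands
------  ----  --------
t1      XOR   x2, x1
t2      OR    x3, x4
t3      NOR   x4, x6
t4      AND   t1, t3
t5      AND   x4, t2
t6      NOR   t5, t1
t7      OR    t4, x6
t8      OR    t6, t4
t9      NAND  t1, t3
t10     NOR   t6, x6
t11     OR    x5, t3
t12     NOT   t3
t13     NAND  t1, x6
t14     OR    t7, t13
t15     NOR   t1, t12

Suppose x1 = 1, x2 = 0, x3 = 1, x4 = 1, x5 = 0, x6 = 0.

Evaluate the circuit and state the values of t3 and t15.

t3 = 0  t15 = 0

t1 = x2 XOR x1 = 0 XOR 1 = 1
t3 = x4 NOR x6 = 1 NOR 0 = 0
t12 = NOT t3 = NOT 0 = 1
t15 = t1 NOR t12 = 1 NOR 1 = 0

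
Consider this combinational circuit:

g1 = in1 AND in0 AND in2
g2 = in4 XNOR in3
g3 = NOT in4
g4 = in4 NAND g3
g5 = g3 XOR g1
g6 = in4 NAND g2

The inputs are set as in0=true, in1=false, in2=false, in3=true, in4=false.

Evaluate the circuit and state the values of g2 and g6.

g2 = in4 XNOR in3 = false XNOR true = false
g6 = in4 NAND g2 = false NAND false = true

g2 = false, g6 = true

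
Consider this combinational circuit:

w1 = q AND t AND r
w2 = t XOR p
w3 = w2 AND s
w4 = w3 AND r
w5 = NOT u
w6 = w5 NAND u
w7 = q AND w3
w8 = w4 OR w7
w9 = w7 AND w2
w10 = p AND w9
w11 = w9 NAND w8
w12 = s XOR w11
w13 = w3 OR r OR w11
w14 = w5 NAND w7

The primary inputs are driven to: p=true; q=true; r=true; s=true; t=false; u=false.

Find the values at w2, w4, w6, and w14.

w2 = true; w4 = true; w6 = true; w14 = false

w2 = t XOR p = false XOR true = true
w3 = w2 AND s = true AND true = true
w4 = w3 AND r = true AND true = true
w5 = NOT u = NOT false = true
w6 = w5 NAND u = true NAND false = true
w7 = q AND w3 = true AND true = true
w14 = w5 NAND w7 = true NAND true = false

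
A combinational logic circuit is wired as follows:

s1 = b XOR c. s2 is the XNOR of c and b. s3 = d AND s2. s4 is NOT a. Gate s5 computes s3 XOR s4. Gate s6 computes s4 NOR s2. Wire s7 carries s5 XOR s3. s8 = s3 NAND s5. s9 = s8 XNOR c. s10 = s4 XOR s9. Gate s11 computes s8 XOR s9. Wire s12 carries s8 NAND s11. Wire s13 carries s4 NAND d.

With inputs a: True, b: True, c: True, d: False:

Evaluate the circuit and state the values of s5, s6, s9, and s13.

s5 = False, s6 = False, s9 = True, s13 = True

s2 = c XNOR b = True XNOR True = True
s3 = d AND s2 = False AND True = False
s4 = NOT a = NOT True = False
s5 = s3 XOR s4 = False XOR False = False
s6 = s4 NOR s2 = False NOR True = False
s8 = s3 NAND s5 = False NAND False = True
s9 = s8 XNOR c = True XNOR True = True
s13 = s4 NAND d = False NAND False = True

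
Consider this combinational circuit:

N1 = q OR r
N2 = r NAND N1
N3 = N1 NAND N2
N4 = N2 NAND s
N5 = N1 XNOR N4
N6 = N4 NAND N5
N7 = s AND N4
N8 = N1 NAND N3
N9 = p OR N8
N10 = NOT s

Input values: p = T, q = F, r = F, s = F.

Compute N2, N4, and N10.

N1 = q OR r = F OR F = F
N2 = r NAND N1 = F NAND F = T
N4 = N2 NAND s = T NAND F = T
N10 = NOT s = NOT F = T

N2 = T; N4 = T; N10 = T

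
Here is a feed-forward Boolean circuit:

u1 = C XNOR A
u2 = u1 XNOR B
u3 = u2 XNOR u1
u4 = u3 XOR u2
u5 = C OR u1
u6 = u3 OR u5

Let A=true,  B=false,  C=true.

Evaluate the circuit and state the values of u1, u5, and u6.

u1 = true; u5 = true; u6 = true

u1 = C XNOR A = true XNOR true = true
u2 = u1 XNOR B = true XNOR false = false
u3 = u2 XNOR u1 = false XNOR true = false
u5 = C OR u1 = true OR true = true
u6 = u3 OR u5 = false OR true = true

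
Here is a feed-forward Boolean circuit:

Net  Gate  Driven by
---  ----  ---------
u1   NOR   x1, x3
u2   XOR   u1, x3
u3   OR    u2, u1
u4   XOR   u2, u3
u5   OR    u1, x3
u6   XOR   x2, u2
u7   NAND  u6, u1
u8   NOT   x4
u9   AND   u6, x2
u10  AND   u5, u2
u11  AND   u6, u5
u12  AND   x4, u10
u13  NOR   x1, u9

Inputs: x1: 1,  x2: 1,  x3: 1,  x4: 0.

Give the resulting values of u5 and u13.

u1 = x1 NOR x3 = 1 NOR 1 = 0
u2 = u1 XOR x3 = 0 XOR 1 = 1
u5 = u1 OR x3 = 0 OR 1 = 1
u6 = x2 XOR u2 = 1 XOR 1 = 0
u9 = u6 AND x2 = 0 AND 1 = 0
u13 = x1 NOR u9 = 1 NOR 0 = 0

u5 = 1, u13 = 0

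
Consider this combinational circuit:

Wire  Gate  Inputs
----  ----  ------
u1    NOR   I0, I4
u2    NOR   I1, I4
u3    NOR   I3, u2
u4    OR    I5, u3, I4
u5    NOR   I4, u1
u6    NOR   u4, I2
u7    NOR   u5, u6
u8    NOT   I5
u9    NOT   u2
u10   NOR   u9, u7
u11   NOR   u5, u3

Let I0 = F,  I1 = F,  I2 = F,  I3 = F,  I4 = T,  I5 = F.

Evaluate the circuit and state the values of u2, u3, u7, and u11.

u2 = F, u3 = T, u7 = T, u11 = F

u1 = I0 NOR I4 = F NOR T = F
u2 = I1 NOR I4 = F NOR T = F
u3 = I3 NOR u2 = F NOR F = T
u4 = I5 OR u3 OR I4 = F OR T OR T = T
u5 = I4 NOR u1 = T NOR F = F
u6 = u4 NOR I2 = T NOR F = F
u7 = u5 NOR u6 = F NOR F = T
u11 = u5 NOR u3 = F NOR T = F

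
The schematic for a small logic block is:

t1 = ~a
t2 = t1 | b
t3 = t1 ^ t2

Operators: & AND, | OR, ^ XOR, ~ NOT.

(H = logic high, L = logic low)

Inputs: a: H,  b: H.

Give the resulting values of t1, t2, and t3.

t1 = L; t2 = H; t3 = H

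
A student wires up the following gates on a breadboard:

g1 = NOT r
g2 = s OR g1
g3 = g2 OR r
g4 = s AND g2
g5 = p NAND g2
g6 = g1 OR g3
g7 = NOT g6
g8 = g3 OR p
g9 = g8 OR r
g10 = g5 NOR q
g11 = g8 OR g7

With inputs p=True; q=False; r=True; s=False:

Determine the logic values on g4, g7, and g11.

g4 = False, g7 = False, g11 = True

g1 = NOT r = NOT True = False
g2 = s OR g1 = False OR False = False
g3 = g2 OR r = False OR True = True
g4 = s AND g2 = False AND False = False
g6 = g1 OR g3 = False OR True = True
g7 = NOT g6 = NOT True = False
g8 = g3 OR p = True OR True = True
g11 = g8 OR g7 = True OR False = True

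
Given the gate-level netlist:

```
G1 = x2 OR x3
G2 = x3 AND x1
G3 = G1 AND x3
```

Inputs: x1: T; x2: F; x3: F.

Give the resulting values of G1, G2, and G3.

G1 = F  G2 = F  G3 = F

G1 = x2 OR x3 = F OR F = F
G2 = x3 AND x1 = F AND T = F
G3 = G1 AND x3 = F AND F = F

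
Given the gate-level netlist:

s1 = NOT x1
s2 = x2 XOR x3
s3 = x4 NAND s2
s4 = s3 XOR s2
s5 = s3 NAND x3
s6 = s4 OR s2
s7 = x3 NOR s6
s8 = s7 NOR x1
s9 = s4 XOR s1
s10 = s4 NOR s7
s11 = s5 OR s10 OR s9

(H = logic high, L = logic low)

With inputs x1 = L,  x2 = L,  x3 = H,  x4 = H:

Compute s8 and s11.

s8 = H, s11 = H

s1 = NOT x1 = NOT L = H
s2 = x2 XOR x3 = L XOR H = H
s3 = x4 NAND s2 = H NAND H = L
s4 = s3 XOR s2 = L XOR H = H
s5 = s3 NAND x3 = L NAND H = H
s6 = s4 OR s2 = H OR H = H
s7 = x3 NOR s6 = H NOR H = L
s8 = s7 NOR x1 = L NOR L = H
s9 = s4 XOR s1 = H XOR H = L
s10 = s4 NOR s7 = H NOR L = L
s11 = s5 OR s10 OR s9 = H OR L OR L = H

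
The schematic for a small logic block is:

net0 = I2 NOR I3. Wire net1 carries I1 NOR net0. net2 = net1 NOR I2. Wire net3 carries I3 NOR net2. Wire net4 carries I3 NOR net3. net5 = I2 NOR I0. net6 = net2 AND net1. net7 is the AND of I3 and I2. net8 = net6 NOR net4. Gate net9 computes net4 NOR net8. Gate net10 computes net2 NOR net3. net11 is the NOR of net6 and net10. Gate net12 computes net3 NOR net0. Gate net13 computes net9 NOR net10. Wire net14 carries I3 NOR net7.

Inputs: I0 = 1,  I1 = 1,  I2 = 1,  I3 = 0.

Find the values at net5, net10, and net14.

net5 = 0; net10 = 0; net14 = 1

net0 = I2 NOR I3 = 1 NOR 0 = 0
net1 = I1 NOR net0 = 1 NOR 0 = 0
net2 = net1 NOR I2 = 0 NOR 1 = 0
net3 = I3 NOR net2 = 0 NOR 0 = 1
net5 = I2 NOR I0 = 1 NOR 1 = 0
net7 = I3 AND I2 = 0 AND 1 = 0
net10 = net2 NOR net3 = 0 NOR 1 = 0
net14 = I3 NOR net7 = 0 NOR 0 = 1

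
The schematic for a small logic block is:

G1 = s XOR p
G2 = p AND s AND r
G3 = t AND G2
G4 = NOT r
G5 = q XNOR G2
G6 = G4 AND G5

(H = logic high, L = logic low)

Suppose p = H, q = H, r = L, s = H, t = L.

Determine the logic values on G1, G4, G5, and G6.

G1 = L; G4 = H; G5 = L; G6 = L

G1 = s XOR p = H XOR H = L
G2 = p AND s AND r = H AND H AND L = L
G4 = NOT r = NOT L = H
G5 = q XNOR G2 = H XNOR L = L
G6 = G4 AND G5 = H AND L = L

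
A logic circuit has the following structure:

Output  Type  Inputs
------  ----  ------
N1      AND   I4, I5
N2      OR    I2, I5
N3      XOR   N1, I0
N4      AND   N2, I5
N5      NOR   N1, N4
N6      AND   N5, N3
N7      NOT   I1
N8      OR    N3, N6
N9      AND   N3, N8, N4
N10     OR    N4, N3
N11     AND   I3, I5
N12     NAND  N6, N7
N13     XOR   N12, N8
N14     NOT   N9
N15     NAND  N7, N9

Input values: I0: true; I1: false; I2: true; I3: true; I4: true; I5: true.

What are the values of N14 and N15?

N1 = I4 AND I5 = true AND true = true
N2 = I2 OR I5 = true OR true = true
N3 = N1 XOR I0 = true XOR true = false
N4 = N2 AND I5 = true AND true = true
N5 = N1 NOR N4 = true NOR true = false
N6 = N5 AND N3 = false AND false = false
N7 = NOT I1 = NOT false = true
N8 = N3 OR N6 = false OR false = false
N9 = N3 AND N8 AND N4 = false AND false AND true = false
N14 = NOT N9 = NOT false = true
N15 = N7 NAND N9 = true NAND false = true

N14 = true  N15 = true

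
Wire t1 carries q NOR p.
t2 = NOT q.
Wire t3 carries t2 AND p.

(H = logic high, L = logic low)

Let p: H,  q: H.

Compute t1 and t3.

t1 = L; t3 = L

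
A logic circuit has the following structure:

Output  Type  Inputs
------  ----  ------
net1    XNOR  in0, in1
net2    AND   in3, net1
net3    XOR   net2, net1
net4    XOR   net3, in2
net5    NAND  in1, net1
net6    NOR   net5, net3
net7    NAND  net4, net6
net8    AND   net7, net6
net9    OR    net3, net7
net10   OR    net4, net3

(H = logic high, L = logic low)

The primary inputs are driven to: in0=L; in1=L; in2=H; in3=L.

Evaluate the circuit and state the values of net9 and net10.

net1 = in0 XNOR in1 = L XNOR L = H
net2 = in3 AND net1 = L AND H = L
net3 = net2 XOR net1 = L XOR H = H
net4 = net3 XOR in2 = H XOR H = L
net5 = in1 NAND net1 = L NAND H = H
net6 = net5 NOR net3 = H NOR H = L
net7 = net4 NAND net6 = L NAND L = H
net9 = net3 OR net7 = H OR H = H
net10 = net4 OR net3 = L OR H = H

net9 = H; net10 = H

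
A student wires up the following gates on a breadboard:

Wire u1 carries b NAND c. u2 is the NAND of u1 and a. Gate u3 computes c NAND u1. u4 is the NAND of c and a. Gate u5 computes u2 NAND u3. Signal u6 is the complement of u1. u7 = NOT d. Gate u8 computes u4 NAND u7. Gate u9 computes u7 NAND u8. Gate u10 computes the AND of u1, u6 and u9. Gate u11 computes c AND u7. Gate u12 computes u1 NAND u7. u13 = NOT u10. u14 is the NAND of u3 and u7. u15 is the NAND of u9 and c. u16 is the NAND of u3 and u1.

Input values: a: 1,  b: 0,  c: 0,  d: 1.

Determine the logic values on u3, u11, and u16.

u3 = 1, u11 = 0, u16 = 0

u1 = b NAND c = 0 NAND 0 = 1
u3 = c NAND u1 = 0 NAND 1 = 1
u7 = NOT d = NOT 1 = 0
u11 = c AND u7 = 0 AND 0 = 0
u16 = u3 NAND u1 = 1 NAND 1 = 0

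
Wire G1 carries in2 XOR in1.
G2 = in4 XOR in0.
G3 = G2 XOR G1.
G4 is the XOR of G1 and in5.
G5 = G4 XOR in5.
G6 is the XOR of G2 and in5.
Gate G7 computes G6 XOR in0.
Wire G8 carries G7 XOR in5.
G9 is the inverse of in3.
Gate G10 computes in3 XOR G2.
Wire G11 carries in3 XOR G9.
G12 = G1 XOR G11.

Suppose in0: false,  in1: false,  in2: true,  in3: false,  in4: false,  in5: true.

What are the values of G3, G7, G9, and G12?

G1 = in2 XOR in1 = true XOR false = true
G2 = in4 XOR in0 = false XOR false = false
G3 = G2 XOR G1 = false XOR true = true
G6 = G2 XOR in5 = false XOR true = true
G7 = G6 XOR in0 = true XOR false = true
G9 = NOT in3 = NOT false = true
G11 = in3 XOR G9 = false XOR true = true
G12 = G1 XOR G11 = true XOR true = false

G3 = true  G7 = true  G9 = true  G12 = false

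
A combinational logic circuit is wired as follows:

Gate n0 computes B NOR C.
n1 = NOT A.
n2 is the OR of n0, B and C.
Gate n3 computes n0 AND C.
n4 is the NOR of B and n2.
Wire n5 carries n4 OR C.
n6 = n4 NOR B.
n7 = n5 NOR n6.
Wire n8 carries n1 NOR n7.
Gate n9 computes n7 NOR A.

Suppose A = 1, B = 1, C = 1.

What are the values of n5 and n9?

n5 = 1, n9 = 0

n0 = B NOR C = 1 NOR 1 = 0
n2 = n0 OR B OR C = 0 OR 1 OR 1 = 1
n4 = B NOR n2 = 1 NOR 1 = 0
n5 = n4 OR C = 0 OR 1 = 1
n6 = n4 NOR B = 0 NOR 1 = 0
n7 = n5 NOR n6 = 1 NOR 0 = 0
n9 = n7 NOR A = 0 NOR 1 = 0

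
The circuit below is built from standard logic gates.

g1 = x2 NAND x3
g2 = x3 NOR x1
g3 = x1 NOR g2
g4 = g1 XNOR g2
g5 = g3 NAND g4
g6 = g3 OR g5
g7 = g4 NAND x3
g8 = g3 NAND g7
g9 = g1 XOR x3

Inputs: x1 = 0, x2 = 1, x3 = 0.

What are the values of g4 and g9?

g4 = 1  g9 = 1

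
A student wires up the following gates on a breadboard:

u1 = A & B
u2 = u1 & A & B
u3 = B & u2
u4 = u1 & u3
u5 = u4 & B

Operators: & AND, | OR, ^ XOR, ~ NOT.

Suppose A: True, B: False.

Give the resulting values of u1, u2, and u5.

u1 = False; u2 = False; u5 = False

u1 = A AND B = True AND False = False
u2 = u1 AND A AND B = False AND True AND False = False
u3 = B AND u2 = False AND False = False
u4 = u1 AND u3 = False AND False = False
u5 = u4 AND B = False AND False = False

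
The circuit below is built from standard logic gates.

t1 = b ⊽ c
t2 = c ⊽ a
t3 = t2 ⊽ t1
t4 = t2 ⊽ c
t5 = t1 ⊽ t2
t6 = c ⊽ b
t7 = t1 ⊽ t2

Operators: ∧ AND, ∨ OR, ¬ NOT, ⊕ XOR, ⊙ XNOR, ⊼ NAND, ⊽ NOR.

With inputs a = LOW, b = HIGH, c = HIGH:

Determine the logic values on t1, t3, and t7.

t1 = b NOR c = HIGH NOR HIGH = LOW
t2 = c NOR a = HIGH NOR LOW = LOW
t3 = t2 NOR t1 = LOW NOR LOW = HIGH
t7 = t1 NOR t2 = LOW NOR LOW = HIGH

t1 = LOW, t3 = HIGH, t7 = HIGH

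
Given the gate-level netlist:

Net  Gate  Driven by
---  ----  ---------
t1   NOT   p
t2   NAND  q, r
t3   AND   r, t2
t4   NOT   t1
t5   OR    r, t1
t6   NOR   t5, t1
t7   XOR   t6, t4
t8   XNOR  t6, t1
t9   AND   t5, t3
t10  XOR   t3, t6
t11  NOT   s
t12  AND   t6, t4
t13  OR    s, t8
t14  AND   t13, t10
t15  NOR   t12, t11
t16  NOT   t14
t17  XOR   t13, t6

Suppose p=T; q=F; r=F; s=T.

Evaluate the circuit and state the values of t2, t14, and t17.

t2 = T; t14 = T; t17 = F

t1 = NOT p = NOT T = F
t2 = q NAND r = F NAND F = T
t3 = r AND t2 = F AND T = F
t5 = r OR t1 = F OR F = F
t6 = t5 NOR t1 = F NOR F = T
t8 = t6 XNOR t1 = T XNOR F = F
t10 = t3 XOR t6 = F XOR T = T
t13 = s OR t8 = T OR F = T
t14 = t13 AND t10 = T AND T = T
t17 = t13 XOR t6 = T XOR T = F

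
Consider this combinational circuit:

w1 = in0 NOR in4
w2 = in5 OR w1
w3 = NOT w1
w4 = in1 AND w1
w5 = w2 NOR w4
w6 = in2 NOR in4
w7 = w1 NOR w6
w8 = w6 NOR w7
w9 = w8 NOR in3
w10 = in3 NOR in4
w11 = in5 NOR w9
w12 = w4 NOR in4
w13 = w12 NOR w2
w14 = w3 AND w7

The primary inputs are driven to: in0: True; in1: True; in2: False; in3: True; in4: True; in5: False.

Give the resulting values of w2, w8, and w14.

w1 = in0 NOR in4 = True NOR True = False
w2 = in5 OR w1 = False OR False = False
w3 = NOT w1 = NOT False = True
w6 = in2 NOR in4 = False NOR True = False
w7 = w1 NOR w6 = False NOR False = True
w8 = w6 NOR w7 = False NOR True = False
w14 = w3 AND w7 = True AND True = True

w2 = False  w8 = False  w14 = True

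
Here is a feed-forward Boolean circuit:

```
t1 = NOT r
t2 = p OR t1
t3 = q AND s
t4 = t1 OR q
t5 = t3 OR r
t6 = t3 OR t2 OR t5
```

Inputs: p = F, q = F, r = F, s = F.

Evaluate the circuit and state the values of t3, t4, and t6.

t3 = F, t4 = T, t6 = T

t1 = NOT r = NOT F = T
t2 = p OR t1 = F OR T = T
t3 = q AND s = F AND F = F
t4 = t1 OR q = T OR F = T
t5 = t3 OR r = F OR F = F
t6 = t3 OR t2 OR t5 = F OR T OR F = T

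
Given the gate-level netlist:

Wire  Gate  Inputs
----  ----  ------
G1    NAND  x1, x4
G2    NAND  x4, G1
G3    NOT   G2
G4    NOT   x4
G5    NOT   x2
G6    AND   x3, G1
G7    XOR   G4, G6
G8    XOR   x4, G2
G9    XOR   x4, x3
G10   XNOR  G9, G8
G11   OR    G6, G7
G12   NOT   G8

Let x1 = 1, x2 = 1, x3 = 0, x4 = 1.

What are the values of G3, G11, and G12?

G3 = 0  G11 = 0  G12 = 1

G1 = x1 NAND x4 = 1 NAND 1 = 0
G2 = x4 NAND G1 = 1 NAND 0 = 1
G3 = NOT G2 = NOT 1 = 0
G4 = NOT x4 = NOT 1 = 0
G6 = x3 AND G1 = 0 AND 0 = 0
G7 = G4 XOR G6 = 0 XOR 0 = 0
G8 = x4 XOR G2 = 1 XOR 1 = 0
G11 = G6 OR G7 = 0 OR 0 = 0
G12 = NOT G8 = NOT 0 = 1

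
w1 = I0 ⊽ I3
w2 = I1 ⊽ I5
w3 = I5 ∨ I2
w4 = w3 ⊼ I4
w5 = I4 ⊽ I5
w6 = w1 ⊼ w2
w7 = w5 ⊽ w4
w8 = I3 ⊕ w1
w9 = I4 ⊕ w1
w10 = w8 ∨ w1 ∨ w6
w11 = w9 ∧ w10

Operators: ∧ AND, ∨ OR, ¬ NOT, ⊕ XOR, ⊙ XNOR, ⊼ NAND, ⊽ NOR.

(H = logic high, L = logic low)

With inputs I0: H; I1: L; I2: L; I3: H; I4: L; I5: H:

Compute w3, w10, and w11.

w3 = H, w10 = H, w11 = L

w1 = I0 NOR I3 = H NOR H = L
w2 = I1 NOR I5 = L NOR H = L
w3 = I5 OR I2 = H OR L = H
w6 = w1 NAND w2 = L NAND L = H
w8 = I3 XOR w1 = H XOR L = H
w9 = I4 XOR w1 = L XOR L = L
w10 = w8 OR w1 OR w6 = H OR L OR H = H
w11 = w9 AND w10 = L AND H = L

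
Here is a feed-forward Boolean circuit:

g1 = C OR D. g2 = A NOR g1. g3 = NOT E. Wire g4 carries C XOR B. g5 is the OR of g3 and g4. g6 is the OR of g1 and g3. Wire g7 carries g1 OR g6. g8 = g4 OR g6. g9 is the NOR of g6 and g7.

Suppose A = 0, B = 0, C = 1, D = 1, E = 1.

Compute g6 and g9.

g1 = C OR D = 1 OR 1 = 1
g3 = NOT E = NOT 1 = 0
g6 = g1 OR g3 = 1 OR 0 = 1
g7 = g1 OR g6 = 1 OR 1 = 1
g9 = g6 NOR g7 = 1 NOR 1 = 0

g6 = 1, g9 = 0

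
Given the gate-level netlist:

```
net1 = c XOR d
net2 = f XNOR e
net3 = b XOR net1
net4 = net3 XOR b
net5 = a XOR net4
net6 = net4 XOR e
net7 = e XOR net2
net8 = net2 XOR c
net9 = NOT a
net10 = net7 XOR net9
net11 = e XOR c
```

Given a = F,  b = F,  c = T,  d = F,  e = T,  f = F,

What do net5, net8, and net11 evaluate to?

net5 = T  net8 = T  net11 = F

net1 = c XOR d = T XOR F = T
net2 = f XNOR e = F XNOR T = F
net3 = b XOR net1 = F XOR T = T
net4 = net3 XOR b = T XOR F = T
net5 = a XOR net4 = F XOR T = T
net8 = net2 XOR c = F XOR T = T
net11 = e XOR c = T XOR T = F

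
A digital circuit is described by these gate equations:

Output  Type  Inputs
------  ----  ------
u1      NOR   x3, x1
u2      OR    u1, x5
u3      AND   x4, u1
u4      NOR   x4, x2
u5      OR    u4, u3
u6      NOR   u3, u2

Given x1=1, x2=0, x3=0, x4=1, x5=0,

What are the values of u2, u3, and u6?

u1 = x3 NOR x1 = 0 NOR 1 = 0
u2 = u1 OR x5 = 0 OR 0 = 0
u3 = x4 AND u1 = 1 AND 0 = 0
u6 = u3 NOR u2 = 0 NOR 0 = 1

u2 = 0, u3 = 0, u6 = 1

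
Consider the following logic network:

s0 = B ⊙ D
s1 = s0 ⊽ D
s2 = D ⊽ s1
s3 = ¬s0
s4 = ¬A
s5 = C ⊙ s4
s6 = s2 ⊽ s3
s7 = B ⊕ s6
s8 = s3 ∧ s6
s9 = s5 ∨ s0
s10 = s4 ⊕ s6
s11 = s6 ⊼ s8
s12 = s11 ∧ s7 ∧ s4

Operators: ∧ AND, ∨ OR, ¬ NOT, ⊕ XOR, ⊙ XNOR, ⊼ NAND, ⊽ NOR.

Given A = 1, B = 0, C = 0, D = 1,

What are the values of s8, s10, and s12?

s8 = 0, s10 = 0, s12 = 0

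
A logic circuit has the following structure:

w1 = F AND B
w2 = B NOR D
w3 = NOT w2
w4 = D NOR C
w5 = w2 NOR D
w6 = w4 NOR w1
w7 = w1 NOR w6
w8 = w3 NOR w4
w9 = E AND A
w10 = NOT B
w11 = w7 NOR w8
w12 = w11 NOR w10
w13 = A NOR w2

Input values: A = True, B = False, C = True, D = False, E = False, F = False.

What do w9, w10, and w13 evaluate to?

w9 = False, w10 = True, w13 = False

w2 = B NOR D = False NOR False = True
w9 = E AND A = False AND True = False
w10 = NOT B = NOT False = True
w13 = A NOR w2 = True NOR True = False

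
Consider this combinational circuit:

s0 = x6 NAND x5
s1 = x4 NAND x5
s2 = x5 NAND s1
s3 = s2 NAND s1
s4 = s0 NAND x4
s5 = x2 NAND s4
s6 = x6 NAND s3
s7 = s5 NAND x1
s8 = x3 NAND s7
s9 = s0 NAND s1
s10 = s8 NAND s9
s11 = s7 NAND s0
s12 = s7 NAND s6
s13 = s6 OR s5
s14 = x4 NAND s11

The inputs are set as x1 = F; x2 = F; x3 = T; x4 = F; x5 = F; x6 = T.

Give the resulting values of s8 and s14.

s8 = F  s14 = T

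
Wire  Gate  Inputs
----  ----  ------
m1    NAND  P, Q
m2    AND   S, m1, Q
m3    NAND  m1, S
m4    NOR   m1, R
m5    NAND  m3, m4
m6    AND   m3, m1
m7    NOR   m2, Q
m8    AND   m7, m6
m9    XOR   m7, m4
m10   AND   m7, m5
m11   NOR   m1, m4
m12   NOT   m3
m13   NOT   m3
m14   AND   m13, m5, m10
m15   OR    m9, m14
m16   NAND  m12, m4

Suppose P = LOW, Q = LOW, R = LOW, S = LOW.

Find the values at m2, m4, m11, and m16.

m2 = LOW; m4 = LOW; m11 = LOW; m16 = HIGH

m1 = P NAND Q = LOW NAND LOW = HIGH
m2 = S AND m1 AND Q = LOW AND HIGH AND LOW = LOW
m3 = m1 NAND S = HIGH NAND LOW = HIGH
m4 = m1 NOR R = HIGH NOR LOW = LOW
m11 = m1 NOR m4 = HIGH NOR LOW = LOW
m12 = NOT m3 = NOT HIGH = LOW
m16 = m12 NAND m4 = LOW NAND LOW = HIGH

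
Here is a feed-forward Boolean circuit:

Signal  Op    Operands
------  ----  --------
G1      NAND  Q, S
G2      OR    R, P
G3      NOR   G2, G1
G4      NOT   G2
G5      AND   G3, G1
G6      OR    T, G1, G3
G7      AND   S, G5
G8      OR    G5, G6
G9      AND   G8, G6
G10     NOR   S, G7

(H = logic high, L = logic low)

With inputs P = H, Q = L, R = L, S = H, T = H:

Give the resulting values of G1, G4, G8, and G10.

G1 = H; G4 = L; G8 = H; G10 = L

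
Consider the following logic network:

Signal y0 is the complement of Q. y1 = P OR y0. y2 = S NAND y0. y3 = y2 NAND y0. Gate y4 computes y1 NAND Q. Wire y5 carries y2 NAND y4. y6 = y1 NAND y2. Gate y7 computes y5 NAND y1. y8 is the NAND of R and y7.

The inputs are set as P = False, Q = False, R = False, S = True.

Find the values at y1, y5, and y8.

y0 = NOT Q = NOT False = True
y1 = P OR y0 = False OR True = True
y2 = S NAND y0 = True NAND True = False
y4 = y1 NAND Q = True NAND False = True
y5 = y2 NAND y4 = False NAND True = True
y7 = y5 NAND y1 = True NAND True = False
y8 = R NAND y7 = False NAND False = True

y1 = True, y5 = True, y8 = True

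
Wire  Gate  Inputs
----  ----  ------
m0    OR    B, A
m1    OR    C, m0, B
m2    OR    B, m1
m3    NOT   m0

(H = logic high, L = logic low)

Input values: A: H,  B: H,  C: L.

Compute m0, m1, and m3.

m0 = H, m1 = H, m3 = L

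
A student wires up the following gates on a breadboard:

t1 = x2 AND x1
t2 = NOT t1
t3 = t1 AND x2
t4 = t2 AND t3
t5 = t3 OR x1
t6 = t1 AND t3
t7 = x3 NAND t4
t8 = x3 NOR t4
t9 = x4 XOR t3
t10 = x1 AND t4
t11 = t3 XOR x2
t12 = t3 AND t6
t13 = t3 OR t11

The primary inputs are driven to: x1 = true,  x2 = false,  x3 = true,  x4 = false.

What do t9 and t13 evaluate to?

t9 = false; t13 = false

t1 = x2 AND x1 = false AND true = false
t3 = t1 AND x2 = false AND false = false
t9 = x4 XOR t3 = false XOR false = false
t11 = t3 XOR x2 = false XOR false = false
t13 = t3 OR t11 = false OR false = false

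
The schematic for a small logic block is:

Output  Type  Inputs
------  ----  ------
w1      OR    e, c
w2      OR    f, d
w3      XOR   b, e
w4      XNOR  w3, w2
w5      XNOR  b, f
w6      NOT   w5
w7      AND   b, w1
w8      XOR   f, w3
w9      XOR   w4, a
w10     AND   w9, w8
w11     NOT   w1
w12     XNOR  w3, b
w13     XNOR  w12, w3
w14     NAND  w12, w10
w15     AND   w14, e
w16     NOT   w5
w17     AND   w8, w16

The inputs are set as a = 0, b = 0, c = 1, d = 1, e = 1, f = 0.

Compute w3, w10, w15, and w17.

w3 = 1; w10 = 1; w15 = 1; w17 = 0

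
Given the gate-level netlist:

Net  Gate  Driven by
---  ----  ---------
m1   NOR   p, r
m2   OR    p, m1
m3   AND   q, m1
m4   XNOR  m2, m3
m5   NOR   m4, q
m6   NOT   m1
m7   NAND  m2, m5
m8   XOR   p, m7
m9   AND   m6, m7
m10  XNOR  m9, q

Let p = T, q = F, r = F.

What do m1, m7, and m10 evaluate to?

m1 = p NOR r = T NOR F = F
m2 = p OR m1 = T OR F = T
m3 = q AND m1 = F AND F = F
m4 = m2 XNOR m3 = T XNOR F = F
m5 = m4 NOR q = F NOR F = T
m6 = NOT m1 = NOT F = T
m7 = m2 NAND m5 = T NAND T = F
m9 = m6 AND m7 = T AND F = F
m10 = m9 XNOR q = F XNOR F = T

m1 = F, m7 = F, m10 = T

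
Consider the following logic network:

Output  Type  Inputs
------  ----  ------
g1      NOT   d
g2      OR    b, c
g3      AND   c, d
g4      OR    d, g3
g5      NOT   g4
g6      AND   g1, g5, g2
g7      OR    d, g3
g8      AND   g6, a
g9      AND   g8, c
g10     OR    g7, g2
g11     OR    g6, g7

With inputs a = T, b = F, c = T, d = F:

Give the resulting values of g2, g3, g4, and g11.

g2 = T  g3 = F  g4 = F  g11 = T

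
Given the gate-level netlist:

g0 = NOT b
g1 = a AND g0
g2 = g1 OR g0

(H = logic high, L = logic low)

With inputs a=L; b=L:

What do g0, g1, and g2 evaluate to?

g0 = H, g1 = L, g2 = H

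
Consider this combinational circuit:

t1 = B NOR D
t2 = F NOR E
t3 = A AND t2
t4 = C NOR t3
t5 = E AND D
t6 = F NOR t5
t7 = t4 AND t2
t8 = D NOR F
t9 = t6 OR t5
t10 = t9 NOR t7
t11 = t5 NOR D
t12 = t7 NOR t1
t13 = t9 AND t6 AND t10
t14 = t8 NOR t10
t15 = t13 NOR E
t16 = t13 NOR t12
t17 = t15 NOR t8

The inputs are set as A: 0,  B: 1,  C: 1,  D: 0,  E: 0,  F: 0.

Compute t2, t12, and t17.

t2 = 1; t12 = 1; t17 = 0

t1 = B NOR D = 1 NOR 0 = 0
t2 = F NOR E = 0 NOR 0 = 1
t3 = A AND t2 = 0 AND 1 = 0
t4 = C NOR t3 = 1 NOR 0 = 0
t5 = E AND D = 0 AND 0 = 0
t6 = F NOR t5 = 0 NOR 0 = 1
t7 = t4 AND t2 = 0 AND 1 = 0
t8 = D NOR F = 0 NOR 0 = 1
t9 = t6 OR t5 = 1 OR 0 = 1
t10 = t9 NOR t7 = 1 NOR 0 = 0
t12 = t7 NOR t1 = 0 NOR 0 = 1
t13 = t9 AND t6 AND t10 = 1 AND 1 AND 0 = 0
t15 = t13 NOR E = 0 NOR 0 = 1
t17 = t15 NOR t8 = 1 NOR 1 = 0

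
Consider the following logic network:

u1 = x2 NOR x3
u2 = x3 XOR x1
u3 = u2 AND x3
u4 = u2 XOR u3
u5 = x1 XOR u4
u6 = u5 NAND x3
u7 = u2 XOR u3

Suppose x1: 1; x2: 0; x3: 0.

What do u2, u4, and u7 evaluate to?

u2 = x3 XOR x1 = 0 XOR 1 = 1
u3 = u2 AND x3 = 1 AND 0 = 0
u4 = u2 XOR u3 = 1 XOR 0 = 1
u7 = u2 XOR u3 = 1 XOR 0 = 1

u2 = 1, u4 = 1, u7 = 1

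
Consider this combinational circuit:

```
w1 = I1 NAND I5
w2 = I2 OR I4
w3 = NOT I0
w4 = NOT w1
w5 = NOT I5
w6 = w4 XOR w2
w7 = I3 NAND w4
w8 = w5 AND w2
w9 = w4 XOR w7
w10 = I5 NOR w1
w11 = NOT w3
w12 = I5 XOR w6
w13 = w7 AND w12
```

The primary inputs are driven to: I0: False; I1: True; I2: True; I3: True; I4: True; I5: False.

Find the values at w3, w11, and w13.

w3 = True; w11 = False; w13 = True

w1 = I1 NAND I5 = True NAND False = True
w2 = I2 OR I4 = True OR True = True
w3 = NOT I0 = NOT False = True
w4 = NOT w1 = NOT True = False
w6 = w4 XOR w2 = False XOR True = True
w7 = I3 NAND w4 = True NAND False = True
w11 = NOT w3 = NOT True = False
w12 = I5 XOR w6 = False XOR True = True
w13 = w7 AND w12 = True AND True = True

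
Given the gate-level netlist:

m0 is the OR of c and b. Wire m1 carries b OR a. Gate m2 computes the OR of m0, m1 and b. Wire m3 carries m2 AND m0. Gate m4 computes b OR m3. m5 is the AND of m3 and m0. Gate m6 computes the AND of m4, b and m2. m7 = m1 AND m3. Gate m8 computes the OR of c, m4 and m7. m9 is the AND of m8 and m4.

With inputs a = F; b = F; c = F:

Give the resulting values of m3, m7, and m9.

m0 = c OR b = F OR F = F
m1 = b OR a = F OR F = F
m2 = m0 OR m1 OR b = F OR F OR F = F
m3 = m2 AND m0 = F AND F = F
m4 = b OR m3 = F OR F = F
m7 = m1 AND m3 = F AND F = F
m8 = c OR m4 OR m7 = F OR F OR F = F
m9 = m8 AND m4 = F AND F = F

m3 = F, m7 = F, m9 = F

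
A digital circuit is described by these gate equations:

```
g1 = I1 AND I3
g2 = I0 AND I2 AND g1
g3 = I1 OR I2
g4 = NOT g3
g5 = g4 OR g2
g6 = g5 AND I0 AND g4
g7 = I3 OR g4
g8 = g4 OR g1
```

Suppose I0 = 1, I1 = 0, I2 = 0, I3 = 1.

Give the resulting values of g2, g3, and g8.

g1 = I1 AND I3 = 0 AND 1 = 0
g2 = I0 AND I2 AND g1 = 1 AND 0 AND 0 = 0
g3 = I1 OR I2 = 0 OR 0 = 0
g4 = NOT g3 = NOT 0 = 1
g8 = g4 OR g1 = 1 OR 0 = 1

g2 = 0, g3 = 0, g8 = 1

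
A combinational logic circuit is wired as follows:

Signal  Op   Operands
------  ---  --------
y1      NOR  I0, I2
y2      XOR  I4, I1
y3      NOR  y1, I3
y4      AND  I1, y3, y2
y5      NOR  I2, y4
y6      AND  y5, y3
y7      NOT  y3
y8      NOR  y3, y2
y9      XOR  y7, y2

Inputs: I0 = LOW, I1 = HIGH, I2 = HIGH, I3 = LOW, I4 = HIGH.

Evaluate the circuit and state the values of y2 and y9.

y2 = LOW, y9 = LOW

y1 = I0 NOR I2 = LOW NOR HIGH = LOW
y2 = I4 XOR I1 = HIGH XOR HIGH = LOW
y3 = y1 NOR I3 = LOW NOR LOW = HIGH
y7 = NOT y3 = NOT HIGH = LOW
y9 = y7 XOR y2 = LOW XOR LOW = LOW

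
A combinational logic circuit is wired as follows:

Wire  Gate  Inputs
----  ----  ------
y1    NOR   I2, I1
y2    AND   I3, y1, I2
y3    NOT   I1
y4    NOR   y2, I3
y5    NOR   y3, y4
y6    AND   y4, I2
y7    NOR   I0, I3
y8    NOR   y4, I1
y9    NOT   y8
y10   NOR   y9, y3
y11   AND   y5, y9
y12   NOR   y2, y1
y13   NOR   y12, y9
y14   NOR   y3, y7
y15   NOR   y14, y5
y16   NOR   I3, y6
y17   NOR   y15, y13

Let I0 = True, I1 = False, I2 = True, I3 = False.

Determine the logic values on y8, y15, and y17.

y1 = I2 NOR I1 = True NOR False = False
y2 = I3 AND y1 AND I2 = False AND False AND True = False
y3 = NOT I1 = NOT False = True
y4 = y2 NOR I3 = False NOR False = True
y5 = y3 NOR y4 = True NOR True = False
y7 = I0 NOR I3 = True NOR False = False
y8 = y4 NOR I1 = True NOR False = False
y9 = NOT y8 = NOT False = True
y12 = y2 NOR y1 = False NOR False = True
y13 = y12 NOR y9 = True NOR True = False
y14 = y3 NOR y7 = True NOR False = False
y15 = y14 NOR y5 = False NOR False = True
y17 = y15 NOR y13 = True NOR False = False

y8 = False; y15 = True; y17 = False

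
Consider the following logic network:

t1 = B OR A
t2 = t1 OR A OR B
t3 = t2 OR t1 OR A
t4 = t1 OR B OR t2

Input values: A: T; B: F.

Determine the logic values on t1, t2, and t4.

t1 = T, t2 = T, t4 = T

t1 = B OR A = F OR T = T
t2 = t1 OR A OR B = T OR T OR F = T
t4 = t1 OR B OR t2 = T OR F OR T = T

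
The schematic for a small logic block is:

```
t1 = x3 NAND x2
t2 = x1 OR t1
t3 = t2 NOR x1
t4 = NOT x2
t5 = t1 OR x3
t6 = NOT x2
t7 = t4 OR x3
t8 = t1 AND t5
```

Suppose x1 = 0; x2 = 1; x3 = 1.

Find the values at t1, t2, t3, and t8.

t1 = x3 NAND x2 = 1 NAND 1 = 0
t2 = x1 OR t1 = 0 OR 0 = 0
t3 = t2 NOR x1 = 0 NOR 0 = 1
t5 = t1 OR x3 = 0 OR 1 = 1
t8 = t1 AND t5 = 0 AND 1 = 0

t1 = 0, t2 = 0, t3 = 1, t8 = 0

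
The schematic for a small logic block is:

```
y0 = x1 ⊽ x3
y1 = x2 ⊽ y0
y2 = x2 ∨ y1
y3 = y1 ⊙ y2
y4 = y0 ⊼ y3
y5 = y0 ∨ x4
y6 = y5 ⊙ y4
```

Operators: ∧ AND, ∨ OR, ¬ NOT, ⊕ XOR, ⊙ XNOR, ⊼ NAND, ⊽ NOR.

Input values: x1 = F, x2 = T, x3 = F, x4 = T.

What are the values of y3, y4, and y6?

y3 = F  y4 = T  y6 = T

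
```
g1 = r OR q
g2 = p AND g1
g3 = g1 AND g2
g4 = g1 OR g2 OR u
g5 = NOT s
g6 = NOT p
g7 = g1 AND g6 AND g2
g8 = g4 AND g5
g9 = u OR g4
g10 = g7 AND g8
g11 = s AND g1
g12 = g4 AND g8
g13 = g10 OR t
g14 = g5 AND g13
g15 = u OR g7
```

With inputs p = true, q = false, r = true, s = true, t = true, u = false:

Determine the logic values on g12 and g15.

g1 = r OR q = true OR false = true
g2 = p AND g1 = true AND true = true
g4 = g1 OR g2 OR u = true OR true OR false = true
g5 = NOT s = NOT true = false
g6 = NOT p = NOT true = false
g7 = g1 AND g6 AND g2 = true AND false AND true = false
g8 = g4 AND g5 = true AND false = false
g12 = g4 AND g8 = true AND false = false
g15 = u OR g7 = false OR false = false

g12 = false, g15 = false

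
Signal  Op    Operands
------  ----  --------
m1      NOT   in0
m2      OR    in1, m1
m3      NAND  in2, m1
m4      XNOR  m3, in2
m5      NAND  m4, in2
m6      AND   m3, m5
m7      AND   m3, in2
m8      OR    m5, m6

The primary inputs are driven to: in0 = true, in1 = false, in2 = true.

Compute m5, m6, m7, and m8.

m5 = false; m6 = false; m7 = true; m8 = false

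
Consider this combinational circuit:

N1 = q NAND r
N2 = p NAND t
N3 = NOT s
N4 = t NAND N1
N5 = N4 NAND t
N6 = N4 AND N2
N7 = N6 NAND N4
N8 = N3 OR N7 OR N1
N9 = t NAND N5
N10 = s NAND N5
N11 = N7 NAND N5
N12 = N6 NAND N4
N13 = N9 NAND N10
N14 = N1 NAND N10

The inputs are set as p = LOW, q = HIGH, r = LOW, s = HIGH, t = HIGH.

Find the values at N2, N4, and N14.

N2 = HIGH; N4 = LOW; N14 = HIGH

N1 = q NAND r = HIGH NAND LOW = HIGH
N2 = p NAND t = LOW NAND HIGH = HIGH
N4 = t NAND N1 = HIGH NAND HIGH = LOW
N5 = N4 NAND t = LOW NAND HIGH = HIGH
N10 = s NAND N5 = HIGH NAND HIGH = LOW
N14 = N1 NAND N10 = HIGH NAND LOW = HIGH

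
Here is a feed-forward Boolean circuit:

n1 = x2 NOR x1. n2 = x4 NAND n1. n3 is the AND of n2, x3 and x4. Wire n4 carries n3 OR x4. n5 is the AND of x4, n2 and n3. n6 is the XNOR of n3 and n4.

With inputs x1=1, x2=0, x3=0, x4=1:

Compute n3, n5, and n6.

n1 = x2 NOR x1 = 0 NOR 1 = 0
n2 = x4 NAND n1 = 1 NAND 0 = 1
n3 = n2 AND x3 AND x4 = 1 AND 0 AND 1 = 0
n4 = n3 OR x4 = 0 OR 1 = 1
n5 = x4 AND n2 AND n3 = 1 AND 1 AND 0 = 0
n6 = n3 XNOR n4 = 0 XNOR 1 = 0

n3 = 0, n5 = 0, n6 = 0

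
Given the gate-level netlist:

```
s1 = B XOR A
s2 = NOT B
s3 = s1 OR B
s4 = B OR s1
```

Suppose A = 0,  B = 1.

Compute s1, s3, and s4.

s1 = 1, s3 = 1, s4 = 1

s1 = B XOR A = 1 XOR 0 = 1
s3 = s1 OR B = 1 OR 1 = 1
s4 = B OR s1 = 1 OR 1 = 1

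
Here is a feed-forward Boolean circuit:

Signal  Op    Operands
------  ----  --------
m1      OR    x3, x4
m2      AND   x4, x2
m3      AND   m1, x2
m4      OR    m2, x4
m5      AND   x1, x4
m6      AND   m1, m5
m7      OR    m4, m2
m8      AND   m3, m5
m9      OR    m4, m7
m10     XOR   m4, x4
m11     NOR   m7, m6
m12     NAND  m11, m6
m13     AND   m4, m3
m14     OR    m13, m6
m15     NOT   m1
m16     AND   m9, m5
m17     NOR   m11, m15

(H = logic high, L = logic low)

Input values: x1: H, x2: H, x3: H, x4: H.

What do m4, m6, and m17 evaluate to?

m4 = H, m6 = H, m17 = H

m1 = x3 OR x4 = H OR H = H
m2 = x4 AND x2 = H AND H = H
m4 = m2 OR x4 = H OR H = H
m5 = x1 AND x4 = H AND H = H
m6 = m1 AND m5 = H AND H = H
m7 = m4 OR m2 = H OR H = H
m11 = m7 NOR m6 = H NOR H = L
m15 = NOT m1 = NOT H = L
m17 = m11 NOR m15 = L NOR L = H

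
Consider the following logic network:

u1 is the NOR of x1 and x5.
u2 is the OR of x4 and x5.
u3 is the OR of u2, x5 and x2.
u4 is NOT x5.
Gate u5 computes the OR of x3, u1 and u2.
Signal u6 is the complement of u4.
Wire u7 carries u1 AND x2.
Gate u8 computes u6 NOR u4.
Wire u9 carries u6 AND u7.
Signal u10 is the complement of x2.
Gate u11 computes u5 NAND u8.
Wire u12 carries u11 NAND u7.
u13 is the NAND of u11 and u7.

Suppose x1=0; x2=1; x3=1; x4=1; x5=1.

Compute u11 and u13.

u11 = 1  u13 = 1

u1 = x1 NOR x5 = 0 NOR 1 = 0
u2 = x4 OR x5 = 1 OR 1 = 1
u4 = NOT x5 = NOT 1 = 0
u5 = x3 OR u1 OR u2 = 1 OR 0 OR 1 = 1
u6 = NOT u4 = NOT 0 = 1
u7 = u1 AND x2 = 0 AND 1 = 0
u8 = u6 NOR u4 = 1 NOR 0 = 0
u11 = u5 NAND u8 = 1 NAND 0 = 1
u13 = u11 NAND u7 = 1 NAND 0 = 1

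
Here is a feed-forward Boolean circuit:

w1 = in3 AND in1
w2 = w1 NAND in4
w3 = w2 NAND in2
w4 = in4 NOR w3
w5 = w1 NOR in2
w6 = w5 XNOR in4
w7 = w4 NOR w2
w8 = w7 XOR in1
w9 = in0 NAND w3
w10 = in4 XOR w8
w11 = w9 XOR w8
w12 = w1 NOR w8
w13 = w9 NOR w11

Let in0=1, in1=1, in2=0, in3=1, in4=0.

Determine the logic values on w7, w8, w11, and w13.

w7 = 0  w8 = 1  w11 = 1  w13 = 0

w1 = in3 AND in1 = 1 AND 1 = 1
w2 = w1 NAND in4 = 1 NAND 0 = 1
w3 = w2 NAND in2 = 1 NAND 0 = 1
w4 = in4 NOR w3 = 0 NOR 1 = 0
w7 = w4 NOR w2 = 0 NOR 1 = 0
w8 = w7 XOR in1 = 0 XOR 1 = 1
w9 = in0 NAND w3 = 1 NAND 1 = 0
w11 = w9 XOR w8 = 0 XOR 1 = 1
w13 = w9 NOR w11 = 0 NOR 1 = 0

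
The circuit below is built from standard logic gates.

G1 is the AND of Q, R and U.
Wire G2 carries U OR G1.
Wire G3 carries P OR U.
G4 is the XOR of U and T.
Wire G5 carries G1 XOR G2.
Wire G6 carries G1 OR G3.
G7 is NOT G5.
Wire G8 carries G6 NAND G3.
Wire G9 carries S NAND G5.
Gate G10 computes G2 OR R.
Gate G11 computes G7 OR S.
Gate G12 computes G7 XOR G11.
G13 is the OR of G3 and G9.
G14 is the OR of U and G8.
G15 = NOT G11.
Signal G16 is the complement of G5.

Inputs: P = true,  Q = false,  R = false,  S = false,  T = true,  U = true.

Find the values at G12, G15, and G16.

G12 = false; G15 = true; G16 = false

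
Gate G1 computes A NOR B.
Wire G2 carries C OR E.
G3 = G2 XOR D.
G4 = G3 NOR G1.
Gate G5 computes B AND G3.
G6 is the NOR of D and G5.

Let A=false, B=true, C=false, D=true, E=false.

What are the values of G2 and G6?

G2 = false, G6 = false

G2 = C OR E = false OR false = false
G3 = G2 XOR D = false XOR true = true
G5 = B AND G3 = true AND true = true
G6 = D NOR G5 = true NOR true = false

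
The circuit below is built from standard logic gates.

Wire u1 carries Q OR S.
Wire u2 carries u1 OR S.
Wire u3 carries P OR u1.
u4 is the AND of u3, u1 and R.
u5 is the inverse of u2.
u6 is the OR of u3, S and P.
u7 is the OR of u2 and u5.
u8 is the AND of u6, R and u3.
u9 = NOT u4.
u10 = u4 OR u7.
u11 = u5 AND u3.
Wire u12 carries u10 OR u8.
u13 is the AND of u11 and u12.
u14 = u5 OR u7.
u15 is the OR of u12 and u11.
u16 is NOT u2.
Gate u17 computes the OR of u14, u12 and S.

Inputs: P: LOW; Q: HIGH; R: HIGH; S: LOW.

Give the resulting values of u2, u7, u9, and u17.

u2 = HIGH  u7 = HIGH  u9 = LOW  u17 = HIGH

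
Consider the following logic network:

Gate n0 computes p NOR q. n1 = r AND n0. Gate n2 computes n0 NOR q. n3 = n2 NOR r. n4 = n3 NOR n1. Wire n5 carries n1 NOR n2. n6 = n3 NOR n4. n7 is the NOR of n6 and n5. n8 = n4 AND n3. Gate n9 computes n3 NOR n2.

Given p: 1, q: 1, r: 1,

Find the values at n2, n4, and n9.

n0 = p NOR q = 1 NOR 1 = 0
n1 = r AND n0 = 1 AND 0 = 0
n2 = n0 NOR q = 0 NOR 1 = 0
n3 = n2 NOR r = 0 NOR 1 = 0
n4 = n3 NOR n1 = 0 NOR 0 = 1
n9 = n3 NOR n2 = 0 NOR 0 = 1

n2 = 0, n4 = 1, n9 = 1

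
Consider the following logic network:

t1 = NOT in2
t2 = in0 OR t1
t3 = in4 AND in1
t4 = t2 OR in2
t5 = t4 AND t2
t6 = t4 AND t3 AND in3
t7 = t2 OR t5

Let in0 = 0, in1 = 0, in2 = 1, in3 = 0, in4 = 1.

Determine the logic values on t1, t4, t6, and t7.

t1 = 0, t4 = 1, t6 = 0, t7 = 0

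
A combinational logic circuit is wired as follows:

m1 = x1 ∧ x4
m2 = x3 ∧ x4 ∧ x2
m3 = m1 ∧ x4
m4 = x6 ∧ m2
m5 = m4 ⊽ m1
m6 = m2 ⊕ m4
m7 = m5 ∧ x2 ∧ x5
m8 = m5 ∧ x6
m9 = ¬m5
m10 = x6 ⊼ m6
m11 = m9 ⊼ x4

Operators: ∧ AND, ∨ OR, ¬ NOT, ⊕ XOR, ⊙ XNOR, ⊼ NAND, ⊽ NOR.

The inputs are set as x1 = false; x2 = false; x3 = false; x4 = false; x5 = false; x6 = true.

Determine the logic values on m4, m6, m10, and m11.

m4 = false  m6 = false  m10 = true  m11 = true

m1 = x1 AND x4 = false AND false = false
m2 = x3 AND x4 AND x2 = false AND false AND false = false
m4 = x6 AND m2 = true AND false = false
m5 = m4 NOR m1 = false NOR false = true
m6 = m2 XOR m4 = false XOR false = false
m9 = NOT m5 = NOT true = false
m10 = x6 NAND m6 = true NAND false = true
m11 = m9 NAND x4 = false NAND false = true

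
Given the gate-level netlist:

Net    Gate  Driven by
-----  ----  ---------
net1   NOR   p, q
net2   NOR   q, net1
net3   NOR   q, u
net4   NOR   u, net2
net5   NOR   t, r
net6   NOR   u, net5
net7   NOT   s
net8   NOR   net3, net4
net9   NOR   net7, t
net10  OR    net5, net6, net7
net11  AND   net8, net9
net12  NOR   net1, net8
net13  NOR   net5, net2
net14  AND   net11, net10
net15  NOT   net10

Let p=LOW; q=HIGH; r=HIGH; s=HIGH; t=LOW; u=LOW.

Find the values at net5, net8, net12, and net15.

net5 = LOW, net8 = LOW, net12 = HIGH, net15 = LOW

net1 = p NOR q = LOW NOR HIGH = LOW
net2 = q NOR net1 = HIGH NOR LOW = LOW
net3 = q NOR u = HIGH NOR LOW = LOW
net4 = u NOR net2 = LOW NOR LOW = HIGH
net5 = t NOR r = LOW NOR HIGH = LOW
net6 = u NOR net5 = LOW NOR LOW = HIGH
net7 = NOT s = NOT HIGH = LOW
net8 = net3 NOR net4 = LOW NOR HIGH = LOW
net10 = net5 OR net6 OR net7 = LOW OR HIGH OR LOW = HIGH
net12 = net1 NOR net8 = LOW NOR LOW = HIGH
net15 = NOT net10 = NOT HIGH = LOW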